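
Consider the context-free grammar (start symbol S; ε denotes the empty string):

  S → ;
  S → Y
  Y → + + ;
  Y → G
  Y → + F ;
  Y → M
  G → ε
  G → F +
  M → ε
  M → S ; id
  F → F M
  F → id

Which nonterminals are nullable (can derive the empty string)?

{ G, M, S, Y }

Directly nullable (have an ε-production): G, M.
S → Y with every symbol nullable, so S is nullable.
Y → G with every symbol nullable, so Y is nullable.
No other nonterminal has a production whose RHS symbols are all nullable.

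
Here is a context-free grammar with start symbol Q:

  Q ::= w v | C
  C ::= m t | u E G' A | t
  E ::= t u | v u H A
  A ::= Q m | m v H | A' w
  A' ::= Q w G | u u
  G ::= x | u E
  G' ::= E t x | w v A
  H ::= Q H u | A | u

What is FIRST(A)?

From A ::= Q m: add FIRST(Q) = { m, t, u, w }.
A ::= m v H contributes {m}.
From A ::= A' w: add FIRST(A') = { m, t, u, w }.
Union: FIRST(A) = { m, t, u, w }.

{ m, t, u, w }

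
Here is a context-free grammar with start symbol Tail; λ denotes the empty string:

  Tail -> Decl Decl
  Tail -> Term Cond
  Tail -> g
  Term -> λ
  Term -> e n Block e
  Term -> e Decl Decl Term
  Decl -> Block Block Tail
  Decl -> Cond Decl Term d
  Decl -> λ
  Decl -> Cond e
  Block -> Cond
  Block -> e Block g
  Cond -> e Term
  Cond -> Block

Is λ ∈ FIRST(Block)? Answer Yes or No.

No

Nullable nonterminals: Decl, Tail, Term.
No production of Block has an RHS whose symbols are all nullable, so Block is not nullable.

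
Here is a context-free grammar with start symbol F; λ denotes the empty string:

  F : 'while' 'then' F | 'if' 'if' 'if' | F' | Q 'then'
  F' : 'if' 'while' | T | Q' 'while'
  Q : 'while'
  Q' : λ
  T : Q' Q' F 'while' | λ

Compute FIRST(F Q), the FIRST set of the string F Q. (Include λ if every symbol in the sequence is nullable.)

{ 'if', 'while' }

Add FIRST(F)\{λ} = { 'if', 'while' }; F is nullable, continue.
Add FIRST(Q) = { 'while' }; Q is not nullable, stop.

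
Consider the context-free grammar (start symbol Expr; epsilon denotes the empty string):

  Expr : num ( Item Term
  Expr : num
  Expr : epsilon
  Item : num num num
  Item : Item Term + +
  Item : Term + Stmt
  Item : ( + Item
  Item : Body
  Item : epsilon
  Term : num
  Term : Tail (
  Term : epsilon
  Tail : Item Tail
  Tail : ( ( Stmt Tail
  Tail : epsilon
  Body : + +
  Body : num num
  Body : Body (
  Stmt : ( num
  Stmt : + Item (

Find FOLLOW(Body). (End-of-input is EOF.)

{ EOF, (, +, num }

In Item : Body: Body is at the end, add FOLLOW(Item) = { EOF, (, +, num }.
In Body : Body (: add FIRST(() = { ( }.
Union: FOLLOW(Body) = { EOF, (, +, num }.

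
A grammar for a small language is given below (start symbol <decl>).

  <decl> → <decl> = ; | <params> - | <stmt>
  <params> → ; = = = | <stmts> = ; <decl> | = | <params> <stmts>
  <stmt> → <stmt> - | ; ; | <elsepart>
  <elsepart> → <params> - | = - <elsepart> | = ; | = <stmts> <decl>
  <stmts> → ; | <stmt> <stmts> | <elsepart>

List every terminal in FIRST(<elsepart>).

From <elsepart> → <params> -: add FIRST(<params>) = { ;, = }.
<elsepart> → = - <elsepart> contributes {=}.
<elsepart> → = ; contributes {=}.
<elsepart> → = <stmts> <decl> contributes {=}.
Union: FIRST(<elsepart>) = { ;, = }.

{ ;, = }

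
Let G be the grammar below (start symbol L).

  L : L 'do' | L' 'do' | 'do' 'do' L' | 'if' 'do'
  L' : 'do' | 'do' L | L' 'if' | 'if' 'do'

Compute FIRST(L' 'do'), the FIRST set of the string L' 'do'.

{ 'do', 'if' }

Add FIRST(L') = { 'do', 'if' }; L' is not nullable, stop.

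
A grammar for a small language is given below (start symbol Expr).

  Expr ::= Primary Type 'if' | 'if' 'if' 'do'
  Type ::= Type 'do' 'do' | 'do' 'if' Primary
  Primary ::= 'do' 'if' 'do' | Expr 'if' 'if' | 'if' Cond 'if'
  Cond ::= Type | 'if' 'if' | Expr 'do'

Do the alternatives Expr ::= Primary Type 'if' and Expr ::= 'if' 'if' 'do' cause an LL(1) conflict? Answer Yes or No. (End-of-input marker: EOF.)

Yes

FIRST(Primary Type 'if') = { 'do', 'if' } and FIRST('if' 'if' 'do') = { 'if' }.
Both contain 'if', so the two alternatives are not disjoint — LL(1) conflict.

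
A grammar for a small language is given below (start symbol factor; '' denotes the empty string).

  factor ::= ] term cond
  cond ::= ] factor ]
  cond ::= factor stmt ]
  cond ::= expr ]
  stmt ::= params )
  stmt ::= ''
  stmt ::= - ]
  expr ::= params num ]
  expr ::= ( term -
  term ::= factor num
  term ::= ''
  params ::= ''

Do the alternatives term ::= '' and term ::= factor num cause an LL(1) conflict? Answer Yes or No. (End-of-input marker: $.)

FIRST('') = { '' } and FIRST(factor num) = { ] }.
The first alternative is nullable and FOLLOW(term) = { (, -, ], num } shares ] with FIRST of the second — conflict.

Yes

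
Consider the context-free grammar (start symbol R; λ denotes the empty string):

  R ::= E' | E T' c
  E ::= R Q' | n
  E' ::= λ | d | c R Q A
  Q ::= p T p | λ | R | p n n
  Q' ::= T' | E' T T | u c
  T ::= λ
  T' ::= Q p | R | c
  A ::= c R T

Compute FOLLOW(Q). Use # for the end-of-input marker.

{ c, p }

In E' ::= c R Q A: add FIRST(A) = { c }.
In T' ::= Q p: add FIRST(p) = { p }.
Union: FOLLOW(Q) = { c, p }.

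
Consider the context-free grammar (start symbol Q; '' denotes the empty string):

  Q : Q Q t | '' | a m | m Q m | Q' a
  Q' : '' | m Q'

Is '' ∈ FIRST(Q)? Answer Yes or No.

Q has an ''-production, so Q ⇒ ''.

Yes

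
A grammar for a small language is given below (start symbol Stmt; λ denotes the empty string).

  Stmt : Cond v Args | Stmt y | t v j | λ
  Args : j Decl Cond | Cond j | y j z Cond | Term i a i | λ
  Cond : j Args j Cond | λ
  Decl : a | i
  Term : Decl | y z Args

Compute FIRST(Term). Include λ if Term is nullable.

From Term : Decl: add FIRST(Decl) = { a, i }.
Term : y z Args contributes {y}.
Union: FIRST(Term) = { a, i, y }.

{ a, i, y }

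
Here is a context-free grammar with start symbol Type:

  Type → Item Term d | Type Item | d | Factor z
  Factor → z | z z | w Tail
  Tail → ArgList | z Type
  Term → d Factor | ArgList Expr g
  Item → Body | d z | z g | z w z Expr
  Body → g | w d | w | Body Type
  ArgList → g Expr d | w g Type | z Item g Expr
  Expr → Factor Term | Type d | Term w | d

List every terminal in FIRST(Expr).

{ d, g, w, z }

From Expr → Factor Term: add FIRST(Factor) = { w, z }.
From Expr → Type d: add FIRST(Type) = { d, g, w, z }.
From Expr → Term w: add FIRST(Term) = { d, g, w, z }.
Expr → d contributes {d}.
Union: FIRST(Expr) = { d, g, w, z }.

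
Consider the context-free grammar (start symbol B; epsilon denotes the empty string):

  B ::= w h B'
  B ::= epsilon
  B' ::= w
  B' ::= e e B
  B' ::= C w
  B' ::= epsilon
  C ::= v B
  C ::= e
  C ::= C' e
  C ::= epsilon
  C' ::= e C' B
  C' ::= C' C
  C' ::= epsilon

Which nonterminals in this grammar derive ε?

{ B, B', C, C' }

Directly nullable (have an epsilon-production): B, B', C, C'.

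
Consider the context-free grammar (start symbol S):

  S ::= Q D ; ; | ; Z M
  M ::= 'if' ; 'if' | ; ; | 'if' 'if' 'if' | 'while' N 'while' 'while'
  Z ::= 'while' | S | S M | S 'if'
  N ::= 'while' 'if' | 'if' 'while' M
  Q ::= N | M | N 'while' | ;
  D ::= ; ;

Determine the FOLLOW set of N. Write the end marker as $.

{ 'while', ; }

In M ::= 'while' N 'while' 'while': add FIRST('while' 'while') = { 'while' }.
In Q ::= N: N is at the end, add FOLLOW(Q) = { ; }.
In Q ::= N 'while': add FIRST('while') = { 'while' }.
Union: FOLLOW(N) = { 'while', ; }.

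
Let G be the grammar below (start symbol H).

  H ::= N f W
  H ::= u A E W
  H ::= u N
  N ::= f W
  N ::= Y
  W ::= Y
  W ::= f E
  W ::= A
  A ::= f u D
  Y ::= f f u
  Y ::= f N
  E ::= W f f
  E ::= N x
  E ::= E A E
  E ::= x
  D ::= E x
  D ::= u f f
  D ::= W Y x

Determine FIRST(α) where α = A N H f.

Add FIRST(A) = { f }; A is not nullable, stop.

{ f }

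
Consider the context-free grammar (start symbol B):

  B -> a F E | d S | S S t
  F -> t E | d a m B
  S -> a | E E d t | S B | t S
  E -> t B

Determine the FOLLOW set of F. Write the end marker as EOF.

{ t }

In B -> a F E: add FIRST(E) = { t }.
Union: FOLLOW(F) = { t }.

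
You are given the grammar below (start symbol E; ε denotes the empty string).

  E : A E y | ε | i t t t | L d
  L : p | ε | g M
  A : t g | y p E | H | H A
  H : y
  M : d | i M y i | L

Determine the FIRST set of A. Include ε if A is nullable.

A : t g contributes {t}.
A : y p E contributes {y}.
From A : H: add FIRST(H) = { y }.
From A : H A: add FIRST(H) = { y }.
Union: FIRST(A) = { t, y }.

{ t, y }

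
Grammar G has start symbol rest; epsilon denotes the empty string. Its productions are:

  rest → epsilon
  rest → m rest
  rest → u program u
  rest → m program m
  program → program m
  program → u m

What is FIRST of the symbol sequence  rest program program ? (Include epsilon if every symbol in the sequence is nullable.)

{ m, u }

Add FIRST(rest)\{epsilon} = { m, u }; rest is nullable, continue.
Add FIRST(program) = { u }; program is not nullable, stop.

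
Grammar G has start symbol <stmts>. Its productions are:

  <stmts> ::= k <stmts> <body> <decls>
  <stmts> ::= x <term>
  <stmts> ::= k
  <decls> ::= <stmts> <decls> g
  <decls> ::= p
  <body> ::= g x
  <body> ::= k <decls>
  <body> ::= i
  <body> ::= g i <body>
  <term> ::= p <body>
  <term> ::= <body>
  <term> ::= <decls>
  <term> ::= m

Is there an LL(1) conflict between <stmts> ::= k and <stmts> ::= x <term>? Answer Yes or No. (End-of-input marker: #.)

No

FIRST(k) = { k } and FIRST(x <term>) = { x }.
The FIRST sets are disjoint and neither alternative is nullable — no conflict.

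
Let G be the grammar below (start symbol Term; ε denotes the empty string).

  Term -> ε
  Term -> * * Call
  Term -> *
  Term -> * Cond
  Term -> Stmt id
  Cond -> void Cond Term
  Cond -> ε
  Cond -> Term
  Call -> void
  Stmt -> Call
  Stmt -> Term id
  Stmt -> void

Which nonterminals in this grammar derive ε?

Directly nullable (have an ε-production): Term, Cond.
No other nonterminal has a production whose RHS symbols are all nullable.

{ Cond, Term }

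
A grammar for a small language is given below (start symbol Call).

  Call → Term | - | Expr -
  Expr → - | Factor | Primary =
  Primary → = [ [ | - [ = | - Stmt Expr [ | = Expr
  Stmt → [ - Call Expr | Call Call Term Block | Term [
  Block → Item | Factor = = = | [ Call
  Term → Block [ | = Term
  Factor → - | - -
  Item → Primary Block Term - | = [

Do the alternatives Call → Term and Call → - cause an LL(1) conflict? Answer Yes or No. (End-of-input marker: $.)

Yes

FIRST(Term) = { -, =, [ } and FIRST(-) = { - }.
Both contain -, so the two alternatives are not disjoint — LL(1) conflict.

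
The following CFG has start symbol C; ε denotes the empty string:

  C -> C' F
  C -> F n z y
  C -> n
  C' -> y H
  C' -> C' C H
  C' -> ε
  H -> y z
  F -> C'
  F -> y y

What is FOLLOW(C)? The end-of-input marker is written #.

{ #, y }

C is the start symbol, so # ∈ FOLLOW(C).
In C' -> C' C H: add FIRST(H) = { y }.
Union: FOLLOW(C) = { #, y }.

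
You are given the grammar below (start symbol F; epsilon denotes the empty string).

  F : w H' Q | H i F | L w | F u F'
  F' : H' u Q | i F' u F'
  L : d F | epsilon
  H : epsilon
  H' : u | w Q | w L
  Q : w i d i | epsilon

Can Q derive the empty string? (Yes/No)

Q has an epsilon-production, so Q ⇒ epsilon.

Yes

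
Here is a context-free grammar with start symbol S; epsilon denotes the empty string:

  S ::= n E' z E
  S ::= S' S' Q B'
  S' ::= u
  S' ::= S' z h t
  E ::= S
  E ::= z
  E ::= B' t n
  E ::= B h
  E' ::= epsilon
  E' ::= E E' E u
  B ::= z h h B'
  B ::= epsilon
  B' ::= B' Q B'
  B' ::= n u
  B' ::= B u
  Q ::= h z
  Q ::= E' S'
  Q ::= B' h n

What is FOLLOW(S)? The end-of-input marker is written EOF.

S is the start symbol, so EOF ∈ FOLLOW(S).
In E ::= S: S is at the end, add FOLLOW(E) = { EOF, h, n, u, z }.
Union: FOLLOW(S) = { EOF, h, n, u, z }.

{ EOF, h, n, u, z }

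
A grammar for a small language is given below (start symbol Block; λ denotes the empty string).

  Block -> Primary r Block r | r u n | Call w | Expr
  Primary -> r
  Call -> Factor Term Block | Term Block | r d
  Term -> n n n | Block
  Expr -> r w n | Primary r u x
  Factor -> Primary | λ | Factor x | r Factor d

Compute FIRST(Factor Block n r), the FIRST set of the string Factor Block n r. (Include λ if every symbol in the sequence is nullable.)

{ n, r, x }

Add FIRST(Factor)\{λ} = { r, x }; Factor is nullable, continue.
Add FIRST(Block) = { n, r, x }; Block is not nullable, stop.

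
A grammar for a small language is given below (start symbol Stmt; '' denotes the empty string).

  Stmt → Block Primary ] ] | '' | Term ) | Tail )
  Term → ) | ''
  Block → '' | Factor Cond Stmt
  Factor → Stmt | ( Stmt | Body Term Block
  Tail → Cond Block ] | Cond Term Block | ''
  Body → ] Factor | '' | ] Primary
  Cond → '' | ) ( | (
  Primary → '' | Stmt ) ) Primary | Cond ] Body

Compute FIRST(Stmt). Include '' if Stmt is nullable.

{ (, ), ], '' }

From Stmt → Block Primary ] ]: Block, Primary nullable, take FIRST(Block) ∪ FIRST(Primary) ∪ {]} = { (, ), ] }.
Stmt → '' contributes ''.
From Stmt → Term ): Term nullable, take FIRST(Term) ∪ {)} = { ) }.
From Stmt → Tail ): Tail nullable, take FIRST(Tail) ∪ {)} = { (, ), ] }.
Union: FIRST(Stmt) = { (, ), ], '' }.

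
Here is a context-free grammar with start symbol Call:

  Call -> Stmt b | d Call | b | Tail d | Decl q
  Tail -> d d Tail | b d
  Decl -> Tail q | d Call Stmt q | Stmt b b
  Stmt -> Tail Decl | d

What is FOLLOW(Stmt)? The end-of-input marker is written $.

In Call -> Stmt b: add FIRST(b) = { b }.
In Decl -> d Call Stmt q: add FIRST(q) = { q }.
In Decl -> Stmt b b: add FIRST(b b) = { b }.
Union: FOLLOW(Stmt) = { b, q }.

{ b, q }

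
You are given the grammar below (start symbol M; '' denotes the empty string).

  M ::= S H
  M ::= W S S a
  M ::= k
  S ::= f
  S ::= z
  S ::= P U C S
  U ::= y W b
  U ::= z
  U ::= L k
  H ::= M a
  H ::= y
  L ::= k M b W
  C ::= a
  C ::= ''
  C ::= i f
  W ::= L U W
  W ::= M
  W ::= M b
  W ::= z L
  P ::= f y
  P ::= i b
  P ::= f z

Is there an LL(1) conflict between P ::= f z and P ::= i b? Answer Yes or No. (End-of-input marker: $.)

No

FIRST(f z) = { f } and FIRST(i b) = { i }.
The FIRST sets are disjoint and neither alternative is nullable — no conflict.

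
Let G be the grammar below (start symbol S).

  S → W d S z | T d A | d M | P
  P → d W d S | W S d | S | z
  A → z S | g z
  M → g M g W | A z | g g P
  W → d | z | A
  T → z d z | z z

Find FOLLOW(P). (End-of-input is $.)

{ $, d, g, z }

In S → P: P is at the end, add FOLLOW(S) = { $, d, g, z }.
In M → g g P: P is at the end, add FOLLOW(M) = { $, d, g, z }.
Union: FOLLOW(P) = { $, d, g, z }.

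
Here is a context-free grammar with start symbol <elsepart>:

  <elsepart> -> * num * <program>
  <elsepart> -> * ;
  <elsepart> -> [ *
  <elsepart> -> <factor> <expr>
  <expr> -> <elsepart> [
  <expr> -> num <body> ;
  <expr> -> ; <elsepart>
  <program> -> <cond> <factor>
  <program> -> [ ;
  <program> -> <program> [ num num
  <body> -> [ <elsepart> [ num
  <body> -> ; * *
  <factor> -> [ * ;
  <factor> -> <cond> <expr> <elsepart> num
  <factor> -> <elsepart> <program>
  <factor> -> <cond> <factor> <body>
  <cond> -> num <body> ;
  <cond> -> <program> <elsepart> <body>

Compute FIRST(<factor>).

<factor> -> [ * ; contributes {[}.
From <factor> -> <cond> <expr> <elsepart> num: add FIRST(<cond>) = { [, num }.
From <factor> -> <elsepart> <program>: add FIRST(<elsepart>) = { *, [, num }.
From <factor> -> <cond> <factor> <body>: add FIRST(<cond>) = { [, num }.
Union: FIRST(<factor>) = { *, [, num }.

{ *, [, num }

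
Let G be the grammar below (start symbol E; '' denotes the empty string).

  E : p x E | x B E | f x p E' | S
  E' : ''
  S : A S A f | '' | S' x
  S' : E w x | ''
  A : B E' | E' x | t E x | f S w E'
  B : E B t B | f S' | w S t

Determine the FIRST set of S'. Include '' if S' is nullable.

{ f, p, t, w, x, '' }

From S' : E w x: E nullable, take FIRST(E) ∪ {w} = { f, p, t, w, x }.
S' : '' contributes ''.
Union: FIRST(S') = { f, p, t, w, x, '' }.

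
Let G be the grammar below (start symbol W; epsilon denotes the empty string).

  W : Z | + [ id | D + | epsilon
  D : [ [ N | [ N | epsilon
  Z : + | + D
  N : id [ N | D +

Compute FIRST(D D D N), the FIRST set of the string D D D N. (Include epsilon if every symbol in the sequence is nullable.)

Add FIRST(D)\{epsilon} = { [ }; D is nullable, continue.
Add FIRST(D)\{epsilon} = { [ }; D is nullable, continue.
Add FIRST(D)\{epsilon} = { [ }; D is nullable, continue.
Add FIRST(N) = { +, [, id }; N is not nullable, stop.

{ +, [, id }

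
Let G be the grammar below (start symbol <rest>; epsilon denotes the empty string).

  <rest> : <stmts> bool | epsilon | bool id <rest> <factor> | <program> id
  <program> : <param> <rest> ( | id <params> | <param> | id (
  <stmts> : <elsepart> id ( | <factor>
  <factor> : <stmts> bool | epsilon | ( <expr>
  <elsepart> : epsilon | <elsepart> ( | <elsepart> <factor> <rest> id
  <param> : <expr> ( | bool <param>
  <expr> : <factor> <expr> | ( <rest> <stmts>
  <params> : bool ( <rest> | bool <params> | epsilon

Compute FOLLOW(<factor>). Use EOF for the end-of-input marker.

In <rest> : bool id <rest> <factor>: <factor> is at the end, add FOLLOW(<rest>) = { EOF, (, bool, id }.
In <stmts> : <factor>: <factor> is at the end, add FOLLOW(<stmts>) = { EOF, (, bool, id }.
In <elsepart> : <elsepart> <factor> <rest> id: add FIRST(<rest> id) = { (, bool, id }.
In <expr> : <factor> <expr>: add FIRST(<expr>) = { (, bool, id }.
Union: FOLLOW(<factor>) = { EOF, (, bool, id }.

{ EOF, (, bool, id }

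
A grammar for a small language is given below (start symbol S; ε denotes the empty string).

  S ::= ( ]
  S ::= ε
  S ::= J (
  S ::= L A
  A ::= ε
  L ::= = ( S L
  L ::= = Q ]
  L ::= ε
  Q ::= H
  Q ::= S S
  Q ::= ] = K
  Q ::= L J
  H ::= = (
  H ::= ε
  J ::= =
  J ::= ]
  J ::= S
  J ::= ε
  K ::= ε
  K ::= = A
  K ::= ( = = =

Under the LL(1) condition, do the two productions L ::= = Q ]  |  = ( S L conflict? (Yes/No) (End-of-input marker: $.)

FIRST(= Q ]) = { = } and FIRST(= ( S L) = { = }.
Both contain =, so the two alternatives are not disjoint — LL(1) conflict.

Yes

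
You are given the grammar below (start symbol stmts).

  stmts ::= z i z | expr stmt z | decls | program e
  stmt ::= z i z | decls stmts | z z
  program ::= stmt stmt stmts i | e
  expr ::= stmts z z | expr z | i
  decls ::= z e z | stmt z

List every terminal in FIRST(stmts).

stmts ::= z i z contributes {z}.
From stmts ::= expr stmt z: add FIRST(expr) = { e, i, z }.
From stmts ::= decls: add FIRST(decls) = { z }.
From stmts ::= program e: add FIRST(program) = { e, z }.
Union: FIRST(stmts) = { e, i, z }.

{ e, i, z }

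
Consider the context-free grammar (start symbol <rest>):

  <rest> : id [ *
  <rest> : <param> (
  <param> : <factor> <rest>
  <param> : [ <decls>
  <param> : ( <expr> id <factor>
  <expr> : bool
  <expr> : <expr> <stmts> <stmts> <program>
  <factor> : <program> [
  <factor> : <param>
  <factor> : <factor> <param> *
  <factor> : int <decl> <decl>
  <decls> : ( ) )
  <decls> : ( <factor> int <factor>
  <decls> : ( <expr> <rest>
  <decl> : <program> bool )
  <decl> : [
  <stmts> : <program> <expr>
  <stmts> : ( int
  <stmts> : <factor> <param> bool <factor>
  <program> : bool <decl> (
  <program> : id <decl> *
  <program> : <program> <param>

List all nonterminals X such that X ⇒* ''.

{ } (none)

No nonterminal has an empty production or an RHS whose symbols are all nullable.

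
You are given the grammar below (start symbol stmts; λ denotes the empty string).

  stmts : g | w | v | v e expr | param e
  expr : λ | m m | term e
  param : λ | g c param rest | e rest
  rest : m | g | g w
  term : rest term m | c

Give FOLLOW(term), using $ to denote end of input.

{ e, m }

In expr : term e: add FIRST(e) = { e }.
In term : rest term m: add FIRST(m) = { m }.
Union: FOLLOW(term) = { e, m }.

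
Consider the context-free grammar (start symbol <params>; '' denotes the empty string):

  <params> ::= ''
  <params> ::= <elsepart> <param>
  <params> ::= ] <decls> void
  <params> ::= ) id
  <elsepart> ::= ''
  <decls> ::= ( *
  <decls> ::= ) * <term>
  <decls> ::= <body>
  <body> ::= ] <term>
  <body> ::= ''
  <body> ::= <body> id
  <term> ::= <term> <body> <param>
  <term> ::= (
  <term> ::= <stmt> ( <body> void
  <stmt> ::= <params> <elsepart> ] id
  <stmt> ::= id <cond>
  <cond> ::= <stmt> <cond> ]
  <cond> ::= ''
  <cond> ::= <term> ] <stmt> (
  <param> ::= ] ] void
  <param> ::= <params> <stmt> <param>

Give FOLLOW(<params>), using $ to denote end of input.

<params> is the start symbol, so $ ∈ FOLLOW(<params>).
In <stmt> ::= <params> <elsepart> ] id: add FIRST(<elsepart> ] id) = { ] }.
In <param> ::= <params> <stmt> <param>: add FIRST(<stmt> <param>) = { ), ], id }.
Union: FOLLOW(<params>) = { $, ), ], id }.

{ $, ), ], id }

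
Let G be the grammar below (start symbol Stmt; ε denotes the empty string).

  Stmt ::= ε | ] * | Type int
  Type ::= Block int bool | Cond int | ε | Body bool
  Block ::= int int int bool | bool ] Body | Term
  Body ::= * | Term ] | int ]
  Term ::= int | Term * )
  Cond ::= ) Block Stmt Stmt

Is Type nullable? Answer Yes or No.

Yes

Type has an ε-production, so Type ⇒ ε.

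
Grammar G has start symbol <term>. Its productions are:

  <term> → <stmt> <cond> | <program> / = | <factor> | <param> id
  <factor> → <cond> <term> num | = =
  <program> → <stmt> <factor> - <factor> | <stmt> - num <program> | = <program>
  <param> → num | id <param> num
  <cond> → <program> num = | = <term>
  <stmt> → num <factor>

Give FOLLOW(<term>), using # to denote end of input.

{ #, =, id, num }

<term> is the start symbol, so # ∈ FOLLOW(<term>).
In <factor> → <cond> <term> num: add FIRST(num) = { num }.
In <cond> → = <term>: <term> is at the end, add FOLLOW(<cond>) = { #, =, id, num }.
Union: FOLLOW(<term>) = { #, =, id, num }.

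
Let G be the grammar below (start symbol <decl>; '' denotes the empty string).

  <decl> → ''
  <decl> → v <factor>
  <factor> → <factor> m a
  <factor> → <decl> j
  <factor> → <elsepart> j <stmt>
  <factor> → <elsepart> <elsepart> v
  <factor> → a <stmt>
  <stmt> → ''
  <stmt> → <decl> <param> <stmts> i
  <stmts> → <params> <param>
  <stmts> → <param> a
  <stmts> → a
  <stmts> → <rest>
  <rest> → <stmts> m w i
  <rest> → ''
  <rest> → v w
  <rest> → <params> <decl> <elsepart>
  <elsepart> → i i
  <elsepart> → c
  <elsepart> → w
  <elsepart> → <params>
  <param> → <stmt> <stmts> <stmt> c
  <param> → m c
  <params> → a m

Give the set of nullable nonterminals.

Directly nullable (have an ''-production): <decl>, <stmt>, <rest>.
<stmts> → <rest> with every symbol nullable, so <stmts> is nullable.
No other nonterminal has a production whose RHS symbols are all nullable.

{ <decl>, <rest>, <stmt>, <stmts> }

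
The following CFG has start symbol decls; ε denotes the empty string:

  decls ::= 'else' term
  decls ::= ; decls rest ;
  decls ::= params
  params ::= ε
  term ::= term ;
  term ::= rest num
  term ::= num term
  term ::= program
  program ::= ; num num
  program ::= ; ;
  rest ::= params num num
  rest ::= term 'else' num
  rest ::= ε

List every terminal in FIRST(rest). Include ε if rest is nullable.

From rest ::= params num num: params nullable, take FIRST(params) ∪ {num} = { num }.
From rest ::= term 'else' num: add FIRST(term) = { ;, num }.
rest ::= ε contributes ε.
Union: FIRST(rest) = { ;, num, ε }.

{ ;, num, ε }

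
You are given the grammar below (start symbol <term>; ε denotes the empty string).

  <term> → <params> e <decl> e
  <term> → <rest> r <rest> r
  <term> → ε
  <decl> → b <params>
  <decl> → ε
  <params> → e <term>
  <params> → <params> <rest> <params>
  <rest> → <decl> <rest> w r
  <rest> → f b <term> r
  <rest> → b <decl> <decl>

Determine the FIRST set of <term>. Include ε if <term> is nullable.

From <term> → <params> e <decl> e: add FIRST(<params>) = { e }.
From <term> → <rest> r <rest> r: add FIRST(<rest>) = { b, f }.
<term> → ε contributes ε.
Union: FIRST(<term>) = { b, e, f, ε }.

{ b, e, f, ε }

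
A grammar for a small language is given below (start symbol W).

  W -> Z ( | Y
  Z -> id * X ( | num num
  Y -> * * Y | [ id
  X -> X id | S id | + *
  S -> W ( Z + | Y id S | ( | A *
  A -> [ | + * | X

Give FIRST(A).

A -> [ contributes {[}.
A -> + * contributes {+}.
From A -> X: add FIRST(X) = { (, *, +, [, id, num }.
Union: FIRST(A) = { (, *, +, [, id, num }.

{ (, *, +, [, id, num }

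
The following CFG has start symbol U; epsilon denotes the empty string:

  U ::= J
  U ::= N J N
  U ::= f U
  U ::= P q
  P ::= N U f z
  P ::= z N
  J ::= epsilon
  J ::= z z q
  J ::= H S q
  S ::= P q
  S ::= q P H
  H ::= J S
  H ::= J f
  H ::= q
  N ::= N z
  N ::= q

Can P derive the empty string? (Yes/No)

No

Nullable nonterminals: J, U.
No production of P has an RHS whose symbols are all nullable, so P is not nullable.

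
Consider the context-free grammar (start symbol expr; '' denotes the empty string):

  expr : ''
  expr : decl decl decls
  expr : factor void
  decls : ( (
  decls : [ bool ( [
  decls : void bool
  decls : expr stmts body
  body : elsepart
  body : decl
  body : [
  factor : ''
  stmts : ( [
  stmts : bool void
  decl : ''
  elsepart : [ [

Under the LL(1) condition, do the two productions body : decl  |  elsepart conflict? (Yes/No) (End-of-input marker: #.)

No

FIRST(decl) = { '' } and FIRST(elsepart) = { [ }.
The first is nullable but FOLLOW(body) = { #, (, bool } is disjoint from FIRST of the second.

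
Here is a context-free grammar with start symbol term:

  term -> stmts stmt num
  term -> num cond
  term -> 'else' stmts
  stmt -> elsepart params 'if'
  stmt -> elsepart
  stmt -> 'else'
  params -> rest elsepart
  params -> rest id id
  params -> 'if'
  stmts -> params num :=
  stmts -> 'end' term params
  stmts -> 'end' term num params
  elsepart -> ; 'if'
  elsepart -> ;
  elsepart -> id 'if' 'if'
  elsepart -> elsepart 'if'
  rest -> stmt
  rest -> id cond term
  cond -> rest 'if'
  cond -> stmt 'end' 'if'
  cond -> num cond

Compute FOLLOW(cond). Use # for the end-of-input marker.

{ #, 'else', 'end', 'if', ;, id, num }

In term -> num cond: cond is at the end, add FOLLOW(term) = { #, 'else', 'if', ;, id, num }.
In rest -> id cond term: add FIRST(term) = { 'else', 'end', 'if', ;, id, num }.
In cond -> num cond: cond is at the end, add FOLLOW(cond) = { #, 'else', 'end', 'if', ;, id, num }.
Union: FOLLOW(cond) = { #, 'else', 'end', 'if', ;, id, num }.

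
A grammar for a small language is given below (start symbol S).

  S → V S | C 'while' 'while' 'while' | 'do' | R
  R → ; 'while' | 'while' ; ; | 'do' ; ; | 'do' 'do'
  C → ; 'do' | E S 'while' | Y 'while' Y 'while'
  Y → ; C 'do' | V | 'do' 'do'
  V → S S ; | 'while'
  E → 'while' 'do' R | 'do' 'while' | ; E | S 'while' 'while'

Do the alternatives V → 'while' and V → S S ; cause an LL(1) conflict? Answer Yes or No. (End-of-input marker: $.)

Yes

FIRST('while') = { 'while' } and FIRST(S S ;) = { 'do', 'while', ; }.
Both contain 'while', so the two alternatives are not disjoint — LL(1) conflict.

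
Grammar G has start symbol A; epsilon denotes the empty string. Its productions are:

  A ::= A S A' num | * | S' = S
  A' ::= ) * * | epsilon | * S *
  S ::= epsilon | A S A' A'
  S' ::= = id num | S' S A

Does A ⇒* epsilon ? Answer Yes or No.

No

Nullable nonterminals: A', S.
No production of A has an RHS whose symbols are all nullable, so A is not nullable.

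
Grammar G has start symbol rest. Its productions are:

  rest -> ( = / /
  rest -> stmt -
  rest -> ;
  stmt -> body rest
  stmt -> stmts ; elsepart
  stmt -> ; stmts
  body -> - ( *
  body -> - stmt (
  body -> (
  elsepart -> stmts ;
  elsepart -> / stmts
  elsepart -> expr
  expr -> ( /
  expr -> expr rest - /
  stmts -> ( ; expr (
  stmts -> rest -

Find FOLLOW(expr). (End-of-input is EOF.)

In elsepart -> expr: expr is at the end, add FOLLOW(elsepart) = { (, - }.
In expr -> expr rest - /: add FIRST(rest - /) = { (, -, ; }.
In stmts -> ( ; expr (: add FIRST(() = { ( }.
Union: FOLLOW(expr) = { (, -, ; }.

{ (, -, ; }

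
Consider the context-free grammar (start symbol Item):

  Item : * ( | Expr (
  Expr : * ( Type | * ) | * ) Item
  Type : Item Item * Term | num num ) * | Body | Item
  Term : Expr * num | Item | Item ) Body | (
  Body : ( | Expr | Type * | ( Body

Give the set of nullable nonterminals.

{ } (none)

No nonterminal has an empty production or an RHS whose symbols are all nullable.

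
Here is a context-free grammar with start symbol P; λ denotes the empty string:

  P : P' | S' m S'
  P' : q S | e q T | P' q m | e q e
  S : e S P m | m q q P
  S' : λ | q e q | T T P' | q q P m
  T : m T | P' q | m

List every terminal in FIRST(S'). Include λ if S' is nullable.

S' : λ contributes λ.
S' : q e q contributes {q}.
From S' : T T P': add FIRST(T) = { e, m, q }.
S' : q q P m contributes {q}.
Union: FIRST(S') = { e, m, q, λ }.

{ e, m, q, λ }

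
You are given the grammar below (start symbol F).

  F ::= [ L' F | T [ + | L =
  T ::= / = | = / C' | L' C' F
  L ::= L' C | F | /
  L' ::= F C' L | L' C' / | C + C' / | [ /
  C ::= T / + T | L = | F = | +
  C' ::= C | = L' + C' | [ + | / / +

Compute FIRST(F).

{ +, /, =, [ }

F ::= [ L' F contributes {[}.
From F ::= T [ +: add FIRST(T) = { +, /, =, [ }.
From F ::= L =: add FIRST(L) = { +, /, =, [ }.
Union: FIRST(F) = { +, /, =, [ }.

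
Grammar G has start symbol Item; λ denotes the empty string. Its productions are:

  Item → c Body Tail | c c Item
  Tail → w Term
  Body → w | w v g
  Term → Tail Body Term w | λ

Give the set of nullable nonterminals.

Directly nullable (have an λ-production): Term.
No other nonterminal has a production whose RHS symbols are all nullable.

{ Term }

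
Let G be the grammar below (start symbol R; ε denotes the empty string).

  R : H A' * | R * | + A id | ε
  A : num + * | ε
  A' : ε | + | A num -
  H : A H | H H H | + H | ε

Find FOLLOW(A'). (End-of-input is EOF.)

In R : H A' *: add FIRST(*) = { * }.
Union: FOLLOW(A') = { * }.

{ * }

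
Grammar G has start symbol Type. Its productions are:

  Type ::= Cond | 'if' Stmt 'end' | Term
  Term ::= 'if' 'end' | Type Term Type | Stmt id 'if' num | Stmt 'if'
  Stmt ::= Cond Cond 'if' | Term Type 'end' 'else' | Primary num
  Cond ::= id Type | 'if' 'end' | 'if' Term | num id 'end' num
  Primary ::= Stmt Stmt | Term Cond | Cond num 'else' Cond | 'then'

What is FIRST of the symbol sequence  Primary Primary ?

{ 'if', 'then', id, num }

Add FIRST(Primary) = { 'if', 'then', id, num }; Primary is not nullable, stop.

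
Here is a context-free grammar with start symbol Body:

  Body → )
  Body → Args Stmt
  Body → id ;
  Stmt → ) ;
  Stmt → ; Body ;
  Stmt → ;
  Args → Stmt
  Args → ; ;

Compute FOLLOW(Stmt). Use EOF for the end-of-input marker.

{ EOF, ), ; }

In Body → Args Stmt: Stmt is at the end, add FOLLOW(Body) = { EOF, ; }.
In Args → Stmt: Stmt is at the end, add FOLLOW(Args) = { ), ; }.
Union: FOLLOW(Stmt) = { EOF, ), ; }.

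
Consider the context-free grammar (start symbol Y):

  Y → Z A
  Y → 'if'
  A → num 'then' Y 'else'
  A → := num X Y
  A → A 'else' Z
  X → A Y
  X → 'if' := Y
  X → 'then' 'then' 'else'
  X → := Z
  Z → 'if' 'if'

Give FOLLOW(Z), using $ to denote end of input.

{ $, 'else', 'if', :=, num }

In Y → Z A: add FIRST(A) = { :=, num }.
In A → A 'else' Z: Z is at the end, add FOLLOW(A) = { $, 'else', 'if' }.
In X → := Z: Z is at the end, add FOLLOW(X) = { 'if' }.
Union: FOLLOW(Z) = { $, 'else', 'if', :=, num }.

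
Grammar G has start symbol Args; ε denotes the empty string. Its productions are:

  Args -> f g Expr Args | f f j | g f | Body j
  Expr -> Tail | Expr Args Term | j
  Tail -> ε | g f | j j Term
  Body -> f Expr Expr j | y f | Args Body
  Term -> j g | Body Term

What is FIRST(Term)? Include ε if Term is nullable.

Term -> j g contributes {j}.
From Term -> Body Term: add FIRST(Body) = { f, g, y }.
Union: FIRST(Term) = { f, g, j, y }.

{ f, g, j, y }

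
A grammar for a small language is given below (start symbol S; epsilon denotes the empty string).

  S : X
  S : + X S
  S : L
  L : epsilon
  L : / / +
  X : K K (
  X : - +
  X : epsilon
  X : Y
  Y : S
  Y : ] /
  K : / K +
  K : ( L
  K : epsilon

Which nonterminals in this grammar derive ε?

{ K, L, S, X, Y }

Directly nullable (have an epsilon-production): L, X, K.
S : X with every symbol nullable, so S is nullable.
Y : S with every symbol nullable, so Y is nullable.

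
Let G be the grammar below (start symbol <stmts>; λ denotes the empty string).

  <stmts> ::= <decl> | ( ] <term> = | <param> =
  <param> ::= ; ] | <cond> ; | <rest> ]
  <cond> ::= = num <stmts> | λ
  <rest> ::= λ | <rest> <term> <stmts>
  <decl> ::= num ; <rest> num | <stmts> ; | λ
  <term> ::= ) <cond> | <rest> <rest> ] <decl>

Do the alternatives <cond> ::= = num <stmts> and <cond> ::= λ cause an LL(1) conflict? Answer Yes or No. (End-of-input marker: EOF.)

FIRST(= num <stmts>) = { = } and FIRST(λ) = { λ }.
The second alternative is nullable and FOLLOW(<cond>) = { (, ), ;, =, ], num } shares = with FIRST of the first — conflict.

Yes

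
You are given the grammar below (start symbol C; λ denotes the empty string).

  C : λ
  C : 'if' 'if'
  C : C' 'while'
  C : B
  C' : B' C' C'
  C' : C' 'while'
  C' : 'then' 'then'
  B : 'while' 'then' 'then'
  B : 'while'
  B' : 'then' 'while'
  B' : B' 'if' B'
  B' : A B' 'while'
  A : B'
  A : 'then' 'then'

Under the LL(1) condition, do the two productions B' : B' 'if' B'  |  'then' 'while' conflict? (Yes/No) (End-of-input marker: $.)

Yes

FIRST(B' 'if' B') = { 'then' } and FIRST('then' 'while') = { 'then' }.
Both contain 'then', so the two alternatives are not disjoint — LL(1) conflict.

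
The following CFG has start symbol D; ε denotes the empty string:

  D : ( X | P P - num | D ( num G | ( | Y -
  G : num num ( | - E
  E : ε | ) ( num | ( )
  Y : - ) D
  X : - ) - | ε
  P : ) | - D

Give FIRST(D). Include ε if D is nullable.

D : ( X contributes {(}.
From D : P P - num: add FIRST(P) = { ), - }.
From D : D ( num G: add FIRST(D) = { (, ), - }.
D : ( contributes {(}.
From D : Y -: add FIRST(Y) = { - }.
Union: FIRST(D) = { (, ), - }.

{ (, ), - }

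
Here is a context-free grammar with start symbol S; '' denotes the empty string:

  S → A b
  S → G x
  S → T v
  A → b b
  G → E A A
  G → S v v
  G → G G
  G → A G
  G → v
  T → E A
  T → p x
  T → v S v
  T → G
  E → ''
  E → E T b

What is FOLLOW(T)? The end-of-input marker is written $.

In S → T v: add FIRST(v) = { v }.
In E → E T b: add FIRST(b) = { b }.
Union: FOLLOW(T) = { b, v }.

{ b, v }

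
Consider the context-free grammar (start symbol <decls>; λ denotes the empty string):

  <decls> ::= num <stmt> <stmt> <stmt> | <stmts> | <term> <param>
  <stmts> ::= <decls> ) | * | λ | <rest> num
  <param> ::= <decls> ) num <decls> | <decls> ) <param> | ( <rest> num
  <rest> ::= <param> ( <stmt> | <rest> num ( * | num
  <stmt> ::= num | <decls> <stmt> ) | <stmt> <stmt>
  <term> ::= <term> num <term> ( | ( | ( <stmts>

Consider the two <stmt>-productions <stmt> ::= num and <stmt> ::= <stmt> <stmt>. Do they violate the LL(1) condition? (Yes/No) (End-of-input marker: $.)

Yes

FIRST(num) = { num } and FIRST(<stmt> <stmt>) = { (, ), *, num }.
Both contain num, so the two alternatives are not disjoint — LL(1) conflict.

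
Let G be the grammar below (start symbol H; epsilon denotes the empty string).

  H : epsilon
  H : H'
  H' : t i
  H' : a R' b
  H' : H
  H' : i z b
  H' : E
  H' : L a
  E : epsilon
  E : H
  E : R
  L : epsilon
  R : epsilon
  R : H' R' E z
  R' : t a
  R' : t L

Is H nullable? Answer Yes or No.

H has an epsilon-production, so H ⇒ epsilon.

Yes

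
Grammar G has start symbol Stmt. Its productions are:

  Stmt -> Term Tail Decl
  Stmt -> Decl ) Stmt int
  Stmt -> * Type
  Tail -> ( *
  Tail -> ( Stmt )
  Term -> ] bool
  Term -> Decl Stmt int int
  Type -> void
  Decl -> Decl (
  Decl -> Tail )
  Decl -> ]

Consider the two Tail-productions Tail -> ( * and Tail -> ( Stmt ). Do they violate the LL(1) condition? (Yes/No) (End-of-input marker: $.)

FIRST(( *) = { ( } and FIRST(( Stmt )) = { ( }.
Both contain (, so the two alternatives are not disjoint — LL(1) conflict.

Yes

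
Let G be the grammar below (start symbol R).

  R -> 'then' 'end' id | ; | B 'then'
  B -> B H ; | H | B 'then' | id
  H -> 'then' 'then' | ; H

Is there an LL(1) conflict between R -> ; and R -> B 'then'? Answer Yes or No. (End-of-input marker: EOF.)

FIRST(;) = { ; } and FIRST(B 'then') = { 'then', ;, id }.
Both contain ;, so the two alternatives are not disjoint — LL(1) conflict.

Yes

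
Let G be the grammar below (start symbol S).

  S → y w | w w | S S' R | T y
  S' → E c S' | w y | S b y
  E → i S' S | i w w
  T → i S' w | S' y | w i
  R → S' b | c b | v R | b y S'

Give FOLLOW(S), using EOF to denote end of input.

{ EOF, b, c, i, w, y }

S is the start symbol, so EOF ∈ FOLLOW(S).
In S → S S' R: add FIRST(S' R) = { i, w, y }.
In S' → S b y: add FIRST(b y) = { b }.
In E → i S' S: S is at the end, add FOLLOW(E) = { c }.
Union: FOLLOW(S) = { EOF, b, c, i, w, y }.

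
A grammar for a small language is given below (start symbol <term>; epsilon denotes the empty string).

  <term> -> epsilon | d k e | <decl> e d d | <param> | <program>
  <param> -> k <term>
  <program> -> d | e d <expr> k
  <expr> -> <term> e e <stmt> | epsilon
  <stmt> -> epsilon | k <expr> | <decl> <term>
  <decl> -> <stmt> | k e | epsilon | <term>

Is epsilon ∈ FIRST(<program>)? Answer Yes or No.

Nullable nonterminals: <decl>, <expr>, <stmt>, <term>.
No production of <program> has an RHS whose symbols are all nullable, so <program> is not nullable.

No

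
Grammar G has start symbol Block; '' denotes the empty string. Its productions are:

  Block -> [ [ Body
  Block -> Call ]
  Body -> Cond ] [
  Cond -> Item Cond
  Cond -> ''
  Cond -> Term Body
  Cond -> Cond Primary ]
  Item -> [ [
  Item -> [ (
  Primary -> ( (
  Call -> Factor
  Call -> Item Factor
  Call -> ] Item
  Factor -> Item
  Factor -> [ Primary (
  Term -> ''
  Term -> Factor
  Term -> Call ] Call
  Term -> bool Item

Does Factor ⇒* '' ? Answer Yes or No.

Nullable nonterminals: Cond, Term.
No production of Factor has an RHS whose symbols are all nullable, so Factor is not nullable.

No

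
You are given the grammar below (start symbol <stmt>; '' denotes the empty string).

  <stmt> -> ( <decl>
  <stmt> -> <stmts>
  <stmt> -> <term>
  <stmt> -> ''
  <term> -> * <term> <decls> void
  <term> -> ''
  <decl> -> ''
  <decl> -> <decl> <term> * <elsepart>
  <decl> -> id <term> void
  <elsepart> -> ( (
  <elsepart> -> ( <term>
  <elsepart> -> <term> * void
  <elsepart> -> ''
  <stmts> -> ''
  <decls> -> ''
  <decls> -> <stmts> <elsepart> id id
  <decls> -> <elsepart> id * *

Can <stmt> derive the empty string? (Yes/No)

<stmt> has an ''-production, so <stmt> ⇒ ''.

Yes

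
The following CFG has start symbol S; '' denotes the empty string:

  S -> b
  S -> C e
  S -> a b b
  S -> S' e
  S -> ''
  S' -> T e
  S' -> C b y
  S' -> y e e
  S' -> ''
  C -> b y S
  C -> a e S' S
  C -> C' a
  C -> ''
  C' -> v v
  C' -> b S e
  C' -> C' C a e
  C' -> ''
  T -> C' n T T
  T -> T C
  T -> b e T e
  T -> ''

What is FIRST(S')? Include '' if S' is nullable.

{ a, b, e, n, v, y, '' }

From S' -> T e: T nullable, take FIRST(T) ∪ {e} = { a, b, e, n, v }.
From S' -> C b y: C nullable, take FIRST(C) ∪ {b} = { a, b, v }.
S' -> y e e contributes {y}.
S' -> '' contributes ''.
Union: FIRST(S') = { a, b, e, n, v, y, '' }.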